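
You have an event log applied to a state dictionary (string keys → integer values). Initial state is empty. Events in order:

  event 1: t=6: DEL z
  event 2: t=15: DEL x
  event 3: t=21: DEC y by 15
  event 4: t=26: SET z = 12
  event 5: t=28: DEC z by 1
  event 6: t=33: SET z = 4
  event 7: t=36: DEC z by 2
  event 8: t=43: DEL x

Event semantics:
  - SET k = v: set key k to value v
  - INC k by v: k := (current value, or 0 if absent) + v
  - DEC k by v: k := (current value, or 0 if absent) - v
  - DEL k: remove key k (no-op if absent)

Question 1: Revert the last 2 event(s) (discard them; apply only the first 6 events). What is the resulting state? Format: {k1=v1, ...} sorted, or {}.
Keep first 6 events (discard last 2):
  after event 1 (t=6: DEL z): {}
  after event 2 (t=15: DEL x): {}
  after event 3 (t=21: DEC y by 15): {y=-15}
  after event 4 (t=26: SET z = 12): {y=-15, z=12}
  after event 5 (t=28: DEC z by 1): {y=-15, z=11}
  after event 6 (t=33: SET z = 4): {y=-15, z=4}

Answer: {y=-15, z=4}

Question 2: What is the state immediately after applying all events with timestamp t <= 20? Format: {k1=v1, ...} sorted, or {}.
Apply events with t <= 20 (2 events):
  after event 1 (t=6: DEL z): {}
  after event 2 (t=15: DEL x): {}

Answer: {}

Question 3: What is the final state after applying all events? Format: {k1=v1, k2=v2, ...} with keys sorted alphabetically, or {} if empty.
Answer: {y=-15, z=2}

Derivation:
  after event 1 (t=6: DEL z): {}
  after event 2 (t=15: DEL x): {}
  after event 3 (t=21: DEC y by 15): {y=-15}
  after event 4 (t=26: SET z = 12): {y=-15, z=12}
  after event 5 (t=28: DEC z by 1): {y=-15, z=11}
  after event 6 (t=33: SET z = 4): {y=-15, z=4}
  after event 7 (t=36: DEC z by 2): {y=-15, z=2}
  after event 8 (t=43: DEL x): {y=-15, z=2}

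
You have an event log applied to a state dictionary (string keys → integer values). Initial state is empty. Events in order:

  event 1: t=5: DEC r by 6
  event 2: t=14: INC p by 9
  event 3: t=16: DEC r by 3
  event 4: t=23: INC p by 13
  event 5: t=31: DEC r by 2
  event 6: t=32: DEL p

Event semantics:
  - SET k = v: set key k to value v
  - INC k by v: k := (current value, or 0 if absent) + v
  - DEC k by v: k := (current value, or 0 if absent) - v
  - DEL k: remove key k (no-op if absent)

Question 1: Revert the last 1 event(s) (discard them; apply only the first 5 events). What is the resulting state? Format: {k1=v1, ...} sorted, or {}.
Answer: {p=22, r=-11}

Derivation:
Keep first 5 events (discard last 1):
  after event 1 (t=5: DEC r by 6): {r=-6}
  after event 2 (t=14: INC p by 9): {p=9, r=-6}
  after event 3 (t=16: DEC r by 3): {p=9, r=-9}
  after event 4 (t=23: INC p by 13): {p=22, r=-9}
  after event 5 (t=31: DEC r by 2): {p=22, r=-11}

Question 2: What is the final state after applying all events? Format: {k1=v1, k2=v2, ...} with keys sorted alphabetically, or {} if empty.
Answer: {r=-11}

Derivation:
  after event 1 (t=5: DEC r by 6): {r=-6}
  after event 2 (t=14: INC p by 9): {p=9, r=-6}
  after event 3 (t=16: DEC r by 3): {p=9, r=-9}
  after event 4 (t=23: INC p by 13): {p=22, r=-9}
  after event 5 (t=31: DEC r by 2): {p=22, r=-11}
  after event 6 (t=32: DEL p): {r=-11}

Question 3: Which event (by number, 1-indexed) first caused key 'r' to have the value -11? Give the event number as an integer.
Looking for first event where r becomes -11:
  event 1: r = -6
  event 2: r = -6
  event 3: r = -9
  event 4: r = -9
  event 5: r -9 -> -11  <-- first match

Answer: 5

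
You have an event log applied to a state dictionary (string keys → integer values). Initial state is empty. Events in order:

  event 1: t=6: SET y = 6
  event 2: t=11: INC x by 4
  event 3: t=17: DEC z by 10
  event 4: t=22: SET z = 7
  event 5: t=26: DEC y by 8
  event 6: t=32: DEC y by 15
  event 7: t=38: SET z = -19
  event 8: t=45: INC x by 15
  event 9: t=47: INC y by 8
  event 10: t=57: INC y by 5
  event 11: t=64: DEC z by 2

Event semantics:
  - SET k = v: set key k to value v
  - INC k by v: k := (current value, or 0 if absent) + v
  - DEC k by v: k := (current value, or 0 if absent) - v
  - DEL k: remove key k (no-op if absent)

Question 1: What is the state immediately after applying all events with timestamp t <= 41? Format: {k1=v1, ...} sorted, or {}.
Apply events with t <= 41 (7 events):
  after event 1 (t=6: SET y = 6): {y=6}
  after event 2 (t=11: INC x by 4): {x=4, y=6}
  after event 3 (t=17: DEC z by 10): {x=4, y=6, z=-10}
  after event 4 (t=22: SET z = 7): {x=4, y=6, z=7}
  after event 5 (t=26: DEC y by 8): {x=4, y=-2, z=7}
  after event 6 (t=32: DEC y by 15): {x=4, y=-17, z=7}
  after event 7 (t=38: SET z = -19): {x=4, y=-17, z=-19}

Answer: {x=4, y=-17, z=-19}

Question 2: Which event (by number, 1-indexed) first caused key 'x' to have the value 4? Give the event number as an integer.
Answer: 2

Derivation:
Looking for first event where x becomes 4:
  event 2: x (absent) -> 4  <-- first match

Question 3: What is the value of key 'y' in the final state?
Track key 'y' through all 11 events:
  event 1 (t=6: SET y = 6): y (absent) -> 6
  event 2 (t=11: INC x by 4): y unchanged
  event 3 (t=17: DEC z by 10): y unchanged
  event 4 (t=22: SET z = 7): y unchanged
  event 5 (t=26: DEC y by 8): y 6 -> -2
  event 6 (t=32: DEC y by 15): y -2 -> -17
  event 7 (t=38: SET z = -19): y unchanged
  event 8 (t=45: INC x by 15): y unchanged
  event 9 (t=47: INC y by 8): y -17 -> -9
  event 10 (t=57: INC y by 5): y -9 -> -4
  event 11 (t=64: DEC z by 2): y unchanged
Final: y = -4

Answer: -4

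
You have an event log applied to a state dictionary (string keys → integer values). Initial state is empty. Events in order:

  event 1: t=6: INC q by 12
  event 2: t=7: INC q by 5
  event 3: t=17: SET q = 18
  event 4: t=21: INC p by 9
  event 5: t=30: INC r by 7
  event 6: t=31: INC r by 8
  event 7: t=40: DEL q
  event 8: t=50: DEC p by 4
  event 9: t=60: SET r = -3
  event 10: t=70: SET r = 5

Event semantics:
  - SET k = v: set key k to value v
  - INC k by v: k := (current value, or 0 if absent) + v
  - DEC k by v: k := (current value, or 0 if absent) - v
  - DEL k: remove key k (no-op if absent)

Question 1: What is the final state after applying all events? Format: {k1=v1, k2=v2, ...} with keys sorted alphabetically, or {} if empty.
  after event 1 (t=6: INC q by 12): {q=12}
  after event 2 (t=7: INC q by 5): {q=17}
  after event 3 (t=17: SET q = 18): {q=18}
  after event 4 (t=21: INC p by 9): {p=9, q=18}
  after event 5 (t=30: INC r by 7): {p=9, q=18, r=7}
  after event 6 (t=31: INC r by 8): {p=9, q=18, r=15}
  after event 7 (t=40: DEL q): {p=9, r=15}
  after event 8 (t=50: DEC p by 4): {p=5, r=15}
  after event 9 (t=60: SET r = -3): {p=5, r=-3}
  after event 10 (t=70: SET r = 5): {p=5, r=5}

Answer: {p=5, r=5}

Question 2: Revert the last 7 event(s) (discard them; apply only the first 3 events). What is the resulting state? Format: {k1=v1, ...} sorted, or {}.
Keep first 3 events (discard last 7):
  after event 1 (t=6: INC q by 12): {q=12}
  after event 2 (t=7: INC q by 5): {q=17}
  after event 3 (t=17: SET q = 18): {q=18}

Answer: {q=18}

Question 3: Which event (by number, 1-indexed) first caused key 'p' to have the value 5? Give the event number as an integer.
Looking for first event where p becomes 5:
  event 4: p = 9
  event 5: p = 9
  event 6: p = 9
  event 7: p = 9
  event 8: p 9 -> 5  <-- first match

Answer: 8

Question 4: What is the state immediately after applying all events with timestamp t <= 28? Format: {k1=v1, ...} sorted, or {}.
Answer: {p=9, q=18}

Derivation:
Apply events with t <= 28 (4 events):
  after event 1 (t=6: INC q by 12): {q=12}
  after event 2 (t=7: INC q by 5): {q=17}
  after event 3 (t=17: SET q = 18): {q=18}
  after event 4 (t=21: INC p by 9): {p=9, q=18}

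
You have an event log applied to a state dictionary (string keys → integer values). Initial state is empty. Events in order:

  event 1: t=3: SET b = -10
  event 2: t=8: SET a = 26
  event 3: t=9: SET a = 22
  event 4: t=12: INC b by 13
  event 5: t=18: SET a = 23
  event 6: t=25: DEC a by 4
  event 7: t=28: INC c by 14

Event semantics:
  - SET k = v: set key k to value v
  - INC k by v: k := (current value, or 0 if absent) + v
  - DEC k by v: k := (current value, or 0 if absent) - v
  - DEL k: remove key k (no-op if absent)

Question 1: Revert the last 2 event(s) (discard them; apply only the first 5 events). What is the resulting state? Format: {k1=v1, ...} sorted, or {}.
Keep first 5 events (discard last 2):
  after event 1 (t=3: SET b = -10): {b=-10}
  after event 2 (t=8: SET a = 26): {a=26, b=-10}
  after event 3 (t=9: SET a = 22): {a=22, b=-10}
  after event 4 (t=12: INC b by 13): {a=22, b=3}
  after event 5 (t=18: SET a = 23): {a=23, b=3}

Answer: {a=23, b=3}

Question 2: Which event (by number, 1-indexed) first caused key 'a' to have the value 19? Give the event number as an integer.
Looking for first event where a becomes 19:
  event 2: a = 26
  event 3: a = 22
  event 4: a = 22
  event 5: a = 23
  event 6: a 23 -> 19  <-- first match

Answer: 6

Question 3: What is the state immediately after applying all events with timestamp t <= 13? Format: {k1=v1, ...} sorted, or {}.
Answer: {a=22, b=3}

Derivation:
Apply events with t <= 13 (4 events):
  after event 1 (t=3: SET b = -10): {b=-10}
  after event 2 (t=8: SET a = 26): {a=26, b=-10}
  after event 3 (t=9: SET a = 22): {a=22, b=-10}
  after event 4 (t=12: INC b by 13): {a=22, b=3}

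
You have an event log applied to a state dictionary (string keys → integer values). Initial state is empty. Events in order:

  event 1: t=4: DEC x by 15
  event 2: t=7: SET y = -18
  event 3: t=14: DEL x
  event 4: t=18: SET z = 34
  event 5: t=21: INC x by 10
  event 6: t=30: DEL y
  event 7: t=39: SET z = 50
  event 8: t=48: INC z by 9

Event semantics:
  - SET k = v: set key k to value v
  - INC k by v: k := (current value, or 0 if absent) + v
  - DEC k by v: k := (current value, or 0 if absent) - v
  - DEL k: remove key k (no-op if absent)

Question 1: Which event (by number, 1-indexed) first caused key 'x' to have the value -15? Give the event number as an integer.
Looking for first event where x becomes -15:
  event 1: x (absent) -> -15  <-- first match

Answer: 1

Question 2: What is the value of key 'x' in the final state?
Track key 'x' through all 8 events:
  event 1 (t=4: DEC x by 15): x (absent) -> -15
  event 2 (t=7: SET y = -18): x unchanged
  event 3 (t=14: DEL x): x -15 -> (absent)
  event 4 (t=18: SET z = 34): x unchanged
  event 5 (t=21: INC x by 10): x (absent) -> 10
  event 6 (t=30: DEL y): x unchanged
  event 7 (t=39: SET z = 50): x unchanged
  event 8 (t=48: INC z by 9): x unchanged
Final: x = 10

Answer: 10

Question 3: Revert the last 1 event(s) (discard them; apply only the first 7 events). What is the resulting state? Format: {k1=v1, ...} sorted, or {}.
Answer: {x=10, z=50}

Derivation:
Keep first 7 events (discard last 1):
  after event 1 (t=4: DEC x by 15): {x=-15}
  after event 2 (t=7: SET y = -18): {x=-15, y=-18}
  after event 3 (t=14: DEL x): {y=-18}
  after event 4 (t=18: SET z = 34): {y=-18, z=34}
  after event 5 (t=21: INC x by 10): {x=10, y=-18, z=34}
  after event 6 (t=30: DEL y): {x=10, z=34}
  after event 7 (t=39: SET z = 50): {x=10, z=50}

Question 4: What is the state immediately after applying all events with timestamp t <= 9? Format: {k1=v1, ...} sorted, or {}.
Apply events with t <= 9 (2 events):
  after event 1 (t=4: DEC x by 15): {x=-15}
  after event 2 (t=7: SET y = -18): {x=-15, y=-18}

Answer: {x=-15, y=-18}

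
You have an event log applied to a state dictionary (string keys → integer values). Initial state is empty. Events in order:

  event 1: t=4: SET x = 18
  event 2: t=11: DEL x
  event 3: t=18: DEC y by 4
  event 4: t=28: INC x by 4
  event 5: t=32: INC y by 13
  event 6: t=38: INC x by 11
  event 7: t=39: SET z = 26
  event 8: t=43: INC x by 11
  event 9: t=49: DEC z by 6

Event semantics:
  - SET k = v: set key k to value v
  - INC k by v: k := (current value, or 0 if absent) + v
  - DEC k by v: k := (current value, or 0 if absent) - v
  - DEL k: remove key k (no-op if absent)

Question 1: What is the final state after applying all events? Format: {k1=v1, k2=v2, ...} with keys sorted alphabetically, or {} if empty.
  after event 1 (t=4: SET x = 18): {x=18}
  after event 2 (t=11: DEL x): {}
  after event 3 (t=18: DEC y by 4): {y=-4}
  after event 4 (t=28: INC x by 4): {x=4, y=-4}
  after event 5 (t=32: INC y by 13): {x=4, y=9}
  after event 6 (t=38: INC x by 11): {x=15, y=9}
  after event 7 (t=39: SET z = 26): {x=15, y=9, z=26}
  after event 8 (t=43: INC x by 11): {x=26, y=9, z=26}
  after event 9 (t=49: DEC z by 6): {x=26, y=9, z=20}

Answer: {x=26, y=9, z=20}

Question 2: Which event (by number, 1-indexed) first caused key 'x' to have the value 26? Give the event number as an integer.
Answer: 8

Derivation:
Looking for first event where x becomes 26:
  event 1: x = 18
  event 2: x = (absent)
  event 4: x = 4
  event 5: x = 4
  event 6: x = 15
  event 7: x = 15
  event 8: x 15 -> 26  <-- first match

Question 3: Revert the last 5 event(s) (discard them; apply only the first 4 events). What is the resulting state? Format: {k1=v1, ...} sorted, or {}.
Keep first 4 events (discard last 5):
  after event 1 (t=4: SET x = 18): {x=18}
  after event 2 (t=11: DEL x): {}
  after event 3 (t=18: DEC y by 4): {y=-4}
  after event 4 (t=28: INC x by 4): {x=4, y=-4}

Answer: {x=4, y=-4}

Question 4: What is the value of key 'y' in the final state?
Answer: 9

Derivation:
Track key 'y' through all 9 events:
  event 1 (t=4: SET x = 18): y unchanged
  event 2 (t=11: DEL x): y unchanged
  event 3 (t=18: DEC y by 4): y (absent) -> -4
  event 4 (t=28: INC x by 4): y unchanged
  event 5 (t=32: INC y by 13): y -4 -> 9
  event 6 (t=38: INC x by 11): y unchanged
  event 7 (t=39: SET z = 26): y unchanged
  event 8 (t=43: INC x by 11): y unchanged
  event 9 (t=49: DEC z by 6): y unchanged
Final: y = 9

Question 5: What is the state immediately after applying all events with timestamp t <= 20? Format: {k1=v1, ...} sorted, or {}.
Answer: {y=-4}

Derivation:
Apply events with t <= 20 (3 events):
  after event 1 (t=4: SET x = 18): {x=18}
  after event 2 (t=11: DEL x): {}
  after event 3 (t=18: DEC y by 4): {y=-4}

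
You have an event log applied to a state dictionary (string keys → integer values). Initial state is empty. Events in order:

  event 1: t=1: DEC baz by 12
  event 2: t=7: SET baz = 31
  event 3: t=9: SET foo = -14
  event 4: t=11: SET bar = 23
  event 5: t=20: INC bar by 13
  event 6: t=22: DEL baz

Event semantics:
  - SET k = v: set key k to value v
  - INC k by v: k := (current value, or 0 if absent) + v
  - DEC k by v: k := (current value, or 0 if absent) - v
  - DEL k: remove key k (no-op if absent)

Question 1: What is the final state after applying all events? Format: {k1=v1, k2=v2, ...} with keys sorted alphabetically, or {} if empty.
Answer: {bar=36, foo=-14}

Derivation:
  after event 1 (t=1: DEC baz by 12): {baz=-12}
  after event 2 (t=7: SET baz = 31): {baz=31}
  after event 3 (t=9: SET foo = -14): {baz=31, foo=-14}
  after event 4 (t=11: SET bar = 23): {bar=23, baz=31, foo=-14}
  after event 5 (t=20: INC bar by 13): {bar=36, baz=31, foo=-14}
  after event 6 (t=22: DEL baz): {bar=36, foo=-14}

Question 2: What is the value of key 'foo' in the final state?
Track key 'foo' through all 6 events:
  event 1 (t=1: DEC baz by 12): foo unchanged
  event 2 (t=7: SET baz = 31): foo unchanged
  event 3 (t=9: SET foo = -14): foo (absent) -> -14
  event 4 (t=11: SET bar = 23): foo unchanged
  event 5 (t=20: INC bar by 13): foo unchanged
  event 6 (t=22: DEL baz): foo unchanged
Final: foo = -14

Answer: -14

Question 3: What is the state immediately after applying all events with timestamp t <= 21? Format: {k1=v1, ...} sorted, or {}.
Answer: {bar=36, baz=31, foo=-14}

Derivation:
Apply events with t <= 21 (5 events):
  after event 1 (t=1: DEC baz by 12): {baz=-12}
  after event 2 (t=7: SET baz = 31): {baz=31}
  after event 3 (t=9: SET foo = -14): {baz=31, foo=-14}
  after event 4 (t=11: SET bar = 23): {bar=23, baz=31, foo=-14}
  after event 5 (t=20: INC bar by 13): {bar=36, baz=31, foo=-14}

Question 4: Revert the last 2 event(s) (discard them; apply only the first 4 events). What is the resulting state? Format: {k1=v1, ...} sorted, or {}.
Answer: {bar=23, baz=31, foo=-14}

Derivation:
Keep first 4 events (discard last 2):
  after event 1 (t=1: DEC baz by 12): {baz=-12}
  after event 2 (t=7: SET baz = 31): {baz=31}
  after event 3 (t=9: SET foo = -14): {baz=31, foo=-14}
  after event 4 (t=11: SET bar = 23): {bar=23, baz=31, foo=-14}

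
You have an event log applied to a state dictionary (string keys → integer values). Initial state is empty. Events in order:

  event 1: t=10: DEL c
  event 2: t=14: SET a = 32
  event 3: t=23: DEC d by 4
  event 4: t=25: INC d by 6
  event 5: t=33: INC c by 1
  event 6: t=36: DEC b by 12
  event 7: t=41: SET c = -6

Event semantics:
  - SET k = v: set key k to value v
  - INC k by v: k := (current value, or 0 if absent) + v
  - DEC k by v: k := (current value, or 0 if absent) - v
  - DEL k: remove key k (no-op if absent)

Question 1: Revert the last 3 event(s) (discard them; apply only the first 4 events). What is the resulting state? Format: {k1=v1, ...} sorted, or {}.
Keep first 4 events (discard last 3):
  after event 1 (t=10: DEL c): {}
  after event 2 (t=14: SET a = 32): {a=32}
  after event 3 (t=23: DEC d by 4): {a=32, d=-4}
  after event 4 (t=25: INC d by 6): {a=32, d=2}

Answer: {a=32, d=2}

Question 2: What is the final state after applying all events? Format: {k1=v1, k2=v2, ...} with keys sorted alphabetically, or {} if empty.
Answer: {a=32, b=-12, c=-6, d=2}

Derivation:
  after event 1 (t=10: DEL c): {}
  after event 2 (t=14: SET a = 32): {a=32}
  after event 3 (t=23: DEC d by 4): {a=32, d=-4}
  after event 4 (t=25: INC d by 6): {a=32, d=2}
  after event 5 (t=33: INC c by 1): {a=32, c=1, d=2}
  after event 6 (t=36: DEC b by 12): {a=32, b=-12, c=1, d=2}
  after event 7 (t=41: SET c = -6): {a=32, b=-12, c=-6, d=2}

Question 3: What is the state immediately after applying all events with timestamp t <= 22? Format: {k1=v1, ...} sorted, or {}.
Answer: {a=32}

Derivation:
Apply events with t <= 22 (2 events):
  after event 1 (t=10: DEL c): {}
  after event 2 (t=14: SET a = 32): {a=32}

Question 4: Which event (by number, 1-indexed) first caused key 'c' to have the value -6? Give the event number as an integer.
Looking for first event where c becomes -6:
  event 5: c = 1
  event 6: c = 1
  event 7: c 1 -> -6  <-- first match

Answer: 7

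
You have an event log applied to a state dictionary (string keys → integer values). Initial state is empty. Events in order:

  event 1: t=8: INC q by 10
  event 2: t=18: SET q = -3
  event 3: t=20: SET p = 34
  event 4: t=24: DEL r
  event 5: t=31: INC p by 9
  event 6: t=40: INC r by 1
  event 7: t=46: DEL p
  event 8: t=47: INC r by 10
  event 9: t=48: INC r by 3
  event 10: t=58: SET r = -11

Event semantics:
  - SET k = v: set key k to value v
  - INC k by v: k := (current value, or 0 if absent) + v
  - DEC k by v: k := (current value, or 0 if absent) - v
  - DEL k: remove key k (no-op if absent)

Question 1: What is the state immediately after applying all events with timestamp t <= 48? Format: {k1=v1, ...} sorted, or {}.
Answer: {q=-3, r=14}

Derivation:
Apply events with t <= 48 (9 events):
  after event 1 (t=8: INC q by 10): {q=10}
  after event 2 (t=18: SET q = -3): {q=-3}
  after event 3 (t=20: SET p = 34): {p=34, q=-3}
  after event 4 (t=24: DEL r): {p=34, q=-3}
  after event 5 (t=31: INC p by 9): {p=43, q=-3}
  after event 6 (t=40: INC r by 1): {p=43, q=-3, r=1}
  after event 7 (t=46: DEL p): {q=-3, r=1}
  after event 8 (t=47: INC r by 10): {q=-3, r=11}
  after event 9 (t=48: INC r by 3): {q=-3, r=14}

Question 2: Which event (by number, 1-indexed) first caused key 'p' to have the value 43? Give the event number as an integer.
Answer: 5

Derivation:
Looking for first event where p becomes 43:
  event 3: p = 34
  event 4: p = 34
  event 5: p 34 -> 43  <-- first match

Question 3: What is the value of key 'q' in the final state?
Track key 'q' through all 10 events:
  event 1 (t=8: INC q by 10): q (absent) -> 10
  event 2 (t=18: SET q = -3): q 10 -> -3
  event 3 (t=20: SET p = 34): q unchanged
  event 4 (t=24: DEL r): q unchanged
  event 5 (t=31: INC p by 9): q unchanged
  event 6 (t=40: INC r by 1): q unchanged
  event 7 (t=46: DEL p): q unchanged
  event 8 (t=47: INC r by 10): q unchanged
  event 9 (t=48: INC r by 3): q unchanged
  event 10 (t=58: SET r = -11): q unchanged
Final: q = -3

Answer: -3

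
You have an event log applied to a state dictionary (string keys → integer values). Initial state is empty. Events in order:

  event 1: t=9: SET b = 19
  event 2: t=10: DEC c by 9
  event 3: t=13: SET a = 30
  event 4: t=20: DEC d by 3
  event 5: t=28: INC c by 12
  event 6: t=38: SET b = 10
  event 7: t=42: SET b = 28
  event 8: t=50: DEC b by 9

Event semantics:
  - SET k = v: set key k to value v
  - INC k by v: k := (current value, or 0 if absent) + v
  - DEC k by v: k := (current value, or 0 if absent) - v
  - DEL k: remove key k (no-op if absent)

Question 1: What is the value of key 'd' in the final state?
Answer: -3

Derivation:
Track key 'd' through all 8 events:
  event 1 (t=9: SET b = 19): d unchanged
  event 2 (t=10: DEC c by 9): d unchanged
  event 3 (t=13: SET a = 30): d unchanged
  event 4 (t=20: DEC d by 3): d (absent) -> -3
  event 5 (t=28: INC c by 12): d unchanged
  event 6 (t=38: SET b = 10): d unchanged
  event 7 (t=42: SET b = 28): d unchanged
  event 8 (t=50: DEC b by 9): d unchanged
Final: d = -3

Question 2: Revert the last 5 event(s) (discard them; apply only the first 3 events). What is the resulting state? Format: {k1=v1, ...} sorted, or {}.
Keep first 3 events (discard last 5):
  after event 1 (t=9: SET b = 19): {b=19}
  after event 2 (t=10: DEC c by 9): {b=19, c=-9}
  after event 3 (t=13: SET a = 30): {a=30, b=19, c=-9}

Answer: {a=30, b=19, c=-9}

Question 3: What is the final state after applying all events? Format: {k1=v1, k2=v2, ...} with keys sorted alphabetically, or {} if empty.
  after event 1 (t=9: SET b = 19): {b=19}
  after event 2 (t=10: DEC c by 9): {b=19, c=-9}
  after event 3 (t=13: SET a = 30): {a=30, b=19, c=-9}
  after event 4 (t=20: DEC d by 3): {a=30, b=19, c=-9, d=-3}
  after event 5 (t=28: INC c by 12): {a=30, b=19, c=3, d=-3}
  after event 6 (t=38: SET b = 10): {a=30, b=10, c=3, d=-3}
  after event 7 (t=42: SET b = 28): {a=30, b=28, c=3, d=-3}
  after event 8 (t=50: DEC b by 9): {a=30, b=19, c=3, d=-3}

Answer: {a=30, b=19, c=3, d=-3}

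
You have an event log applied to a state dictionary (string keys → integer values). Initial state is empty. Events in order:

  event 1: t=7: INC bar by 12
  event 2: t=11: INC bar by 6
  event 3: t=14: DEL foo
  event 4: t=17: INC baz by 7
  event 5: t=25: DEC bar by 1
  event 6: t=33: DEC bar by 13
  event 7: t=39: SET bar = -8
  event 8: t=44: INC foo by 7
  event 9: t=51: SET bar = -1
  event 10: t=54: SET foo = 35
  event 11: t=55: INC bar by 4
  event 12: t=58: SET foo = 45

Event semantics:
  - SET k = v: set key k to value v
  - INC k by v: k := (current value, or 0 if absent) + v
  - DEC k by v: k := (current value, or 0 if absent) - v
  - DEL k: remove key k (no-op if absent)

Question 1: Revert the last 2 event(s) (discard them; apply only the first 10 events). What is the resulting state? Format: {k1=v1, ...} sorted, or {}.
Keep first 10 events (discard last 2):
  after event 1 (t=7: INC bar by 12): {bar=12}
  after event 2 (t=11: INC bar by 6): {bar=18}
  after event 3 (t=14: DEL foo): {bar=18}
  after event 4 (t=17: INC baz by 7): {bar=18, baz=7}
  after event 5 (t=25: DEC bar by 1): {bar=17, baz=7}
  after event 6 (t=33: DEC bar by 13): {bar=4, baz=7}
  after event 7 (t=39: SET bar = -8): {bar=-8, baz=7}
  after event 8 (t=44: INC foo by 7): {bar=-8, baz=7, foo=7}
  after event 9 (t=51: SET bar = -1): {bar=-1, baz=7, foo=7}
  after event 10 (t=54: SET foo = 35): {bar=-1, baz=7, foo=35}

Answer: {bar=-1, baz=7, foo=35}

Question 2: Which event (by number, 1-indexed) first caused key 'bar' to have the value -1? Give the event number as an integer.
Answer: 9

Derivation:
Looking for first event where bar becomes -1:
  event 1: bar = 12
  event 2: bar = 18
  event 3: bar = 18
  event 4: bar = 18
  event 5: bar = 17
  event 6: bar = 4
  event 7: bar = -8
  event 8: bar = -8
  event 9: bar -8 -> -1  <-- first match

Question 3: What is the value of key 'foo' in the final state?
Answer: 45

Derivation:
Track key 'foo' through all 12 events:
  event 1 (t=7: INC bar by 12): foo unchanged
  event 2 (t=11: INC bar by 6): foo unchanged
  event 3 (t=14: DEL foo): foo (absent) -> (absent)
  event 4 (t=17: INC baz by 7): foo unchanged
  event 5 (t=25: DEC bar by 1): foo unchanged
  event 6 (t=33: DEC bar by 13): foo unchanged
  event 7 (t=39: SET bar = -8): foo unchanged
  event 8 (t=44: INC foo by 7): foo (absent) -> 7
  event 9 (t=51: SET bar = -1): foo unchanged
  event 10 (t=54: SET foo = 35): foo 7 -> 35
  event 11 (t=55: INC bar by 4): foo unchanged
  event 12 (t=58: SET foo = 45): foo 35 -> 45
Final: foo = 45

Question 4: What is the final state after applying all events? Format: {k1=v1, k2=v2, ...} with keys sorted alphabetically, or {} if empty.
  after event 1 (t=7: INC bar by 12): {bar=12}
  after event 2 (t=11: INC bar by 6): {bar=18}
  after event 3 (t=14: DEL foo): {bar=18}
  after event 4 (t=17: INC baz by 7): {bar=18, baz=7}
  after event 5 (t=25: DEC bar by 1): {bar=17, baz=7}
  after event 6 (t=33: DEC bar by 13): {bar=4, baz=7}
  after event 7 (t=39: SET bar = -8): {bar=-8, baz=7}
  after event 8 (t=44: INC foo by 7): {bar=-8, baz=7, foo=7}
  after event 9 (t=51: SET bar = -1): {bar=-1, baz=7, foo=7}
  after event 10 (t=54: SET foo = 35): {bar=-1, baz=7, foo=35}
  after event 11 (t=55: INC bar by 4): {bar=3, baz=7, foo=35}
  after event 12 (t=58: SET foo = 45): {bar=3, baz=7, foo=45}

Answer: {bar=3, baz=7, foo=45}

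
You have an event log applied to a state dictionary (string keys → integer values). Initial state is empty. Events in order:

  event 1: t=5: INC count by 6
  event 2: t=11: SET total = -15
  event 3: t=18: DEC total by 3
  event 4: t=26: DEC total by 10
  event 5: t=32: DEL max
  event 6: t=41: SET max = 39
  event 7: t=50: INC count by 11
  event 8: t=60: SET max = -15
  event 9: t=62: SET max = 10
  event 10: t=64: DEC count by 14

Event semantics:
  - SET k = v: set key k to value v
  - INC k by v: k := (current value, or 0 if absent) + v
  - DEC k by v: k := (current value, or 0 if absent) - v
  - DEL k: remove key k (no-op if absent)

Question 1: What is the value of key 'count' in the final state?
Answer: 3

Derivation:
Track key 'count' through all 10 events:
  event 1 (t=5: INC count by 6): count (absent) -> 6
  event 2 (t=11: SET total = -15): count unchanged
  event 3 (t=18: DEC total by 3): count unchanged
  event 4 (t=26: DEC total by 10): count unchanged
  event 5 (t=32: DEL max): count unchanged
  event 6 (t=41: SET max = 39): count unchanged
  event 7 (t=50: INC count by 11): count 6 -> 17
  event 8 (t=60: SET max = -15): count unchanged
  event 9 (t=62: SET max = 10): count unchanged
  event 10 (t=64: DEC count by 14): count 17 -> 3
Final: count = 3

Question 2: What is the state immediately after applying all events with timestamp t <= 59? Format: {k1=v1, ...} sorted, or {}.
Answer: {count=17, max=39, total=-28}

Derivation:
Apply events with t <= 59 (7 events):
  after event 1 (t=5: INC count by 6): {count=6}
  after event 2 (t=11: SET total = -15): {count=6, total=-15}
  after event 3 (t=18: DEC total by 3): {count=6, total=-18}
  after event 4 (t=26: DEC total by 10): {count=6, total=-28}
  after event 5 (t=32: DEL max): {count=6, total=-28}
  after event 6 (t=41: SET max = 39): {count=6, max=39, total=-28}
  after event 7 (t=50: INC count by 11): {count=17, max=39, total=-28}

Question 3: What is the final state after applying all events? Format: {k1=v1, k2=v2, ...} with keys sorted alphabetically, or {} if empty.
  after event 1 (t=5: INC count by 6): {count=6}
  after event 2 (t=11: SET total = -15): {count=6, total=-15}
  after event 3 (t=18: DEC total by 3): {count=6, total=-18}
  after event 4 (t=26: DEC total by 10): {count=6, total=-28}
  after event 5 (t=32: DEL max): {count=6, total=-28}
  after event 6 (t=41: SET max = 39): {count=6, max=39, total=-28}
  after event 7 (t=50: INC count by 11): {count=17, max=39, total=-28}
  after event 8 (t=60: SET max = -15): {count=17, max=-15, total=-28}
  after event 9 (t=62: SET max = 10): {count=17, max=10, total=-28}
  after event 10 (t=64: DEC count by 14): {count=3, max=10, total=-28}

Answer: {count=3, max=10, total=-28}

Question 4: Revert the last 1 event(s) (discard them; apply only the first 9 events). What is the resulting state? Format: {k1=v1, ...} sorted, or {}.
Keep first 9 events (discard last 1):
  after event 1 (t=5: INC count by 6): {count=6}
  after event 2 (t=11: SET total = -15): {count=6, total=-15}
  after event 3 (t=18: DEC total by 3): {count=6, total=-18}
  after event 4 (t=26: DEC total by 10): {count=6, total=-28}
  after event 5 (t=32: DEL max): {count=6, total=-28}
  after event 6 (t=41: SET max = 39): {count=6, max=39, total=-28}
  after event 7 (t=50: INC count by 11): {count=17, max=39, total=-28}
  after event 8 (t=60: SET max = -15): {count=17, max=-15, total=-28}
  after event 9 (t=62: SET max = 10): {count=17, max=10, total=-28}

Answer: {count=17, max=10, total=-28}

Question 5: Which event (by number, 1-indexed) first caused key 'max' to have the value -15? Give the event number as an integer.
Answer: 8

Derivation:
Looking for first event where max becomes -15:
  event 6: max = 39
  event 7: max = 39
  event 8: max 39 -> -15  <-- first match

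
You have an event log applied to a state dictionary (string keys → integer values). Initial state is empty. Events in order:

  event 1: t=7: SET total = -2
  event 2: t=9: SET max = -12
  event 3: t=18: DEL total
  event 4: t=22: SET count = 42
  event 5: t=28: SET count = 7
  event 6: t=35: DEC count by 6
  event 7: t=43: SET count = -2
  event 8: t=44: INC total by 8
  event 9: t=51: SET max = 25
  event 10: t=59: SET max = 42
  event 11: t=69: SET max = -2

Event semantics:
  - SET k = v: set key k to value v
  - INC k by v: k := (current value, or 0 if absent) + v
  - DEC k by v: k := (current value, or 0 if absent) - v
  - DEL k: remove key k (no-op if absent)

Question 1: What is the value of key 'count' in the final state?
Track key 'count' through all 11 events:
  event 1 (t=7: SET total = -2): count unchanged
  event 2 (t=9: SET max = -12): count unchanged
  event 3 (t=18: DEL total): count unchanged
  event 4 (t=22: SET count = 42): count (absent) -> 42
  event 5 (t=28: SET count = 7): count 42 -> 7
  event 6 (t=35: DEC count by 6): count 7 -> 1
  event 7 (t=43: SET count = -2): count 1 -> -2
  event 8 (t=44: INC total by 8): count unchanged
  event 9 (t=51: SET max = 25): count unchanged
  event 10 (t=59: SET max = 42): count unchanged
  event 11 (t=69: SET max = -2): count unchanged
Final: count = -2

Answer: -2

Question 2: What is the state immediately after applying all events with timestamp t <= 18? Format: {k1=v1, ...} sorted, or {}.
Apply events with t <= 18 (3 events):
  after event 1 (t=7: SET total = -2): {total=-2}
  after event 2 (t=9: SET max = -12): {max=-12, total=-2}
  after event 3 (t=18: DEL total): {max=-12}

Answer: {max=-12}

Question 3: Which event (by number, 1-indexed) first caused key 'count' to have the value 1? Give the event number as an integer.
Looking for first event where count becomes 1:
  event 4: count = 42
  event 5: count = 7
  event 6: count 7 -> 1  <-- first match

Answer: 6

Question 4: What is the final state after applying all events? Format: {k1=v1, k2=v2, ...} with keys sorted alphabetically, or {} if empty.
Answer: {count=-2, max=-2, total=8}

Derivation:
  after event 1 (t=7: SET total = -2): {total=-2}
  after event 2 (t=9: SET max = -12): {max=-12, total=-2}
  after event 3 (t=18: DEL total): {max=-12}
  after event 4 (t=22: SET count = 42): {count=42, max=-12}
  after event 5 (t=28: SET count = 7): {count=7, max=-12}
  after event 6 (t=35: DEC count by 6): {count=1, max=-12}
  after event 7 (t=43: SET count = -2): {count=-2, max=-12}
  after event 8 (t=44: INC total by 8): {count=-2, max=-12, total=8}
  after event 9 (t=51: SET max = 25): {count=-2, max=25, total=8}
  after event 10 (t=59: SET max = 42): {count=-2, max=42, total=8}
  after event 11 (t=69: SET max = -2): {count=-2, max=-2, total=8}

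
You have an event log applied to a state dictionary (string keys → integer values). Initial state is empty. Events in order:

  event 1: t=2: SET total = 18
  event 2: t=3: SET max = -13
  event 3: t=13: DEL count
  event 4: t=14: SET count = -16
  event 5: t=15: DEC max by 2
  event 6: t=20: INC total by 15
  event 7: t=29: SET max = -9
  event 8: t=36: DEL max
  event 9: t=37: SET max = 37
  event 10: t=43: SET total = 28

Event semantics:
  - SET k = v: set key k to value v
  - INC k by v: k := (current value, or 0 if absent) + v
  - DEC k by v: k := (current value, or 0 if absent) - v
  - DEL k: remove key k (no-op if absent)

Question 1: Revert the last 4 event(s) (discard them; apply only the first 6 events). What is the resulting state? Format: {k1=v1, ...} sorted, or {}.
Answer: {count=-16, max=-15, total=33}

Derivation:
Keep first 6 events (discard last 4):
  after event 1 (t=2: SET total = 18): {total=18}
  after event 2 (t=3: SET max = -13): {max=-13, total=18}
  after event 3 (t=13: DEL count): {max=-13, total=18}
  after event 4 (t=14: SET count = -16): {count=-16, max=-13, total=18}
  after event 5 (t=15: DEC max by 2): {count=-16, max=-15, total=18}
  after event 6 (t=20: INC total by 15): {count=-16, max=-15, total=33}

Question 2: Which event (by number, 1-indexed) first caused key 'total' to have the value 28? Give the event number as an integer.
Answer: 10

Derivation:
Looking for first event where total becomes 28:
  event 1: total = 18
  event 2: total = 18
  event 3: total = 18
  event 4: total = 18
  event 5: total = 18
  event 6: total = 33
  event 7: total = 33
  event 8: total = 33
  event 9: total = 33
  event 10: total 33 -> 28  <-- first match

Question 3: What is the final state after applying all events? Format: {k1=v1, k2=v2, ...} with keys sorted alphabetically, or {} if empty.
  after event 1 (t=2: SET total = 18): {total=18}
  after event 2 (t=3: SET max = -13): {max=-13, total=18}
  after event 3 (t=13: DEL count): {max=-13, total=18}
  after event 4 (t=14: SET count = -16): {count=-16, max=-13, total=18}
  after event 5 (t=15: DEC max by 2): {count=-16, max=-15, total=18}
  after event 6 (t=20: INC total by 15): {count=-16, max=-15, total=33}
  after event 7 (t=29: SET max = -9): {count=-16, max=-9, total=33}
  after event 8 (t=36: DEL max): {count=-16, total=33}
  after event 9 (t=37: SET max = 37): {count=-16, max=37, total=33}
  after event 10 (t=43: SET total = 28): {count=-16, max=37, total=28}

Answer: {count=-16, max=37, total=28}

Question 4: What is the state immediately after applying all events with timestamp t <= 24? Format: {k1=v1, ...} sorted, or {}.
Apply events with t <= 24 (6 events):
  after event 1 (t=2: SET total = 18): {total=18}
  after event 2 (t=3: SET max = -13): {max=-13, total=18}
  after event 3 (t=13: DEL count): {max=-13, total=18}
  after event 4 (t=14: SET count = -16): {count=-16, max=-13, total=18}
  after event 5 (t=15: DEC max by 2): {count=-16, max=-15, total=18}
  after event 6 (t=20: INC total by 15): {count=-16, max=-15, total=33}

Answer: {count=-16, max=-15, total=33}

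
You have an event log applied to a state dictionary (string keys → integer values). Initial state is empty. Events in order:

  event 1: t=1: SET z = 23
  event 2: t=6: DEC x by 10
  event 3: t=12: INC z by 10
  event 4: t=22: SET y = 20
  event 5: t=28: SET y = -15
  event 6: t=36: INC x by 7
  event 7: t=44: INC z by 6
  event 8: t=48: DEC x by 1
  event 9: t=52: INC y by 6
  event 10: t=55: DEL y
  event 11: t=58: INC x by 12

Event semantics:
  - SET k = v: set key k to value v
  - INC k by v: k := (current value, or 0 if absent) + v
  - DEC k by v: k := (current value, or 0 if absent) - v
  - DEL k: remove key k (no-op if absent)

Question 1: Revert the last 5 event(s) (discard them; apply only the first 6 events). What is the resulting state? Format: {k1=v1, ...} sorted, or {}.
Answer: {x=-3, y=-15, z=33}

Derivation:
Keep first 6 events (discard last 5):
  after event 1 (t=1: SET z = 23): {z=23}
  after event 2 (t=6: DEC x by 10): {x=-10, z=23}
  after event 3 (t=12: INC z by 10): {x=-10, z=33}
  after event 4 (t=22: SET y = 20): {x=-10, y=20, z=33}
  after event 5 (t=28: SET y = -15): {x=-10, y=-15, z=33}
  after event 6 (t=36: INC x by 7): {x=-3, y=-15, z=33}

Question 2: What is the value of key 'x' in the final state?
Track key 'x' through all 11 events:
  event 1 (t=1: SET z = 23): x unchanged
  event 2 (t=6: DEC x by 10): x (absent) -> -10
  event 3 (t=12: INC z by 10): x unchanged
  event 4 (t=22: SET y = 20): x unchanged
  event 5 (t=28: SET y = -15): x unchanged
  event 6 (t=36: INC x by 7): x -10 -> -3
  event 7 (t=44: INC z by 6): x unchanged
  event 8 (t=48: DEC x by 1): x -3 -> -4
  event 9 (t=52: INC y by 6): x unchanged
  event 10 (t=55: DEL y): x unchanged
  event 11 (t=58: INC x by 12): x -4 -> 8
Final: x = 8

Answer: 8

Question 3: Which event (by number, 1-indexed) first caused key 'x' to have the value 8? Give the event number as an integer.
Answer: 11

Derivation:
Looking for first event where x becomes 8:
  event 2: x = -10
  event 3: x = -10
  event 4: x = -10
  event 5: x = -10
  event 6: x = -3
  event 7: x = -3
  event 8: x = -4
  event 9: x = -4
  event 10: x = -4
  event 11: x -4 -> 8  <-- first match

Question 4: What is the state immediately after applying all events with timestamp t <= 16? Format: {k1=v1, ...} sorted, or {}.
Answer: {x=-10, z=33}

Derivation:
Apply events with t <= 16 (3 events):
  after event 1 (t=1: SET z = 23): {z=23}
  after event 2 (t=6: DEC x by 10): {x=-10, z=23}
  after event 3 (t=12: INC z by 10): {x=-10, z=33}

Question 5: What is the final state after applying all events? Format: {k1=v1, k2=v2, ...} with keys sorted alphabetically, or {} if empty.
Answer: {x=8, z=39}

Derivation:
  after event 1 (t=1: SET z = 23): {z=23}
  after event 2 (t=6: DEC x by 10): {x=-10, z=23}
  after event 3 (t=12: INC z by 10): {x=-10, z=33}
  after event 4 (t=22: SET y = 20): {x=-10, y=20, z=33}
  after event 5 (t=28: SET y = -15): {x=-10, y=-15, z=33}
  after event 6 (t=36: INC x by 7): {x=-3, y=-15, z=33}
  after event 7 (t=44: INC z by 6): {x=-3, y=-15, z=39}
  after event 8 (t=48: DEC x by 1): {x=-4, y=-15, z=39}
  after event 9 (t=52: INC y by 6): {x=-4, y=-9, z=39}
  after event 10 (t=55: DEL y): {x=-4, z=39}
  after event 11 (t=58: INC x by 12): {x=8, z=39}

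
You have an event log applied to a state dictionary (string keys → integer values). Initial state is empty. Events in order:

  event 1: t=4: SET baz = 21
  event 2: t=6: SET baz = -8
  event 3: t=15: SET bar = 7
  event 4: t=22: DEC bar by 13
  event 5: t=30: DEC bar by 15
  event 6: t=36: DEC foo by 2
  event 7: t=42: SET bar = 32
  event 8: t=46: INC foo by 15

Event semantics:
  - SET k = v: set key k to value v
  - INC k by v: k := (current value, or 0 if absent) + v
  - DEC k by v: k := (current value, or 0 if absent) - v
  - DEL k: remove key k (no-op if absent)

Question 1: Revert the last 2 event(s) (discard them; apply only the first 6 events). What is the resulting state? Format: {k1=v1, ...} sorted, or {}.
Answer: {bar=-21, baz=-8, foo=-2}

Derivation:
Keep first 6 events (discard last 2):
  after event 1 (t=4: SET baz = 21): {baz=21}
  after event 2 (t=6: SET baz = -8): {baz=-8}
  after event 3 (t=15: SET bar = 7): {bar=7, baz=-8}
  after event 4 (t=22: DEC bar by 13): {bar=-6, baz=-8}
  after event 5 (t=30: DEC bar by 15): {bar=-21, baz=-8}
  after event 6 (t=36: DEC foo by 2): {bar=-21, baz=-8, foo=-2}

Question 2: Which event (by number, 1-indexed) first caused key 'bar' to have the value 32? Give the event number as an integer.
Answer: 7

Derivation:
Looking for first event where bar becomes 32:
  event 3: bar = 7
  event 4: bar = -6
  event 5: bar = -21
  event 6: bar = -21
  event 7: bar -21 -> 32  <-- first match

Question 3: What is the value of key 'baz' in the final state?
Answer: -8

Derivation:
Track key 'baz' through all 8 events:
  event 1 (t=4: SET baz = 21): baz (absent) -> 21
  event 2 (t=6: SET baz = -8): baz 21 -> -8
  event 3 (t=15: SET bar = 7): baz unchanged
  event 4 (t=22: DEC bar by 13): baz unchanged
  event 5 (t=30: DEC bar by 15): baz unchanged
  event 6 (t=36: DEC foo by 2): baz unchanged
  event 7 (t=42: SET bar = 32): baz unchanged
  event 8 (t=46: INC foo by 15): baz unchanged
Final: baz = -8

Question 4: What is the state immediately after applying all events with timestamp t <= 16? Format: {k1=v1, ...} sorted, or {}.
Answer: {bar=7, baz=-8}

Derivation:
Apply events with t <= 16 (3 events):
  after event 1 (t=4: SET baz = 21): {baz=21}
  after event 2 (t=6: SET baz = -8): {baz=-8}
  after event 3 (t=15: SET bar = 7): {bar=7, baz=-8}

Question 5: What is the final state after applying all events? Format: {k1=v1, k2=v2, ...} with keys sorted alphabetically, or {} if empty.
Answer: {bar=32, baz=-8, foo=13}

Derivation:
  after event 1 (t=4: SET baz = 21): {baz=21}
  after event 2 (t=6: SET baz = -8): {baz=-8}
  after event 3 (t=15: SET bar = 7): {bar=7, baz=-8}
  after event 4 (t=22: DEC bar by 13): {bar=-6, baz=-8}
  after event 5 (t=30: DEC bar by 15): {bar=-21, baz=-8}
  after event 6 (t=36: DEC foo by 2): {bar=-21, baz=-8, foo=-2}
  after event 7 (t=42: SET bar = 32): {bar=32, baz=-8, foo=-2}
  after event 8 (t=46: INC foo by 15): {bar=32, baz=-8, foo=13}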